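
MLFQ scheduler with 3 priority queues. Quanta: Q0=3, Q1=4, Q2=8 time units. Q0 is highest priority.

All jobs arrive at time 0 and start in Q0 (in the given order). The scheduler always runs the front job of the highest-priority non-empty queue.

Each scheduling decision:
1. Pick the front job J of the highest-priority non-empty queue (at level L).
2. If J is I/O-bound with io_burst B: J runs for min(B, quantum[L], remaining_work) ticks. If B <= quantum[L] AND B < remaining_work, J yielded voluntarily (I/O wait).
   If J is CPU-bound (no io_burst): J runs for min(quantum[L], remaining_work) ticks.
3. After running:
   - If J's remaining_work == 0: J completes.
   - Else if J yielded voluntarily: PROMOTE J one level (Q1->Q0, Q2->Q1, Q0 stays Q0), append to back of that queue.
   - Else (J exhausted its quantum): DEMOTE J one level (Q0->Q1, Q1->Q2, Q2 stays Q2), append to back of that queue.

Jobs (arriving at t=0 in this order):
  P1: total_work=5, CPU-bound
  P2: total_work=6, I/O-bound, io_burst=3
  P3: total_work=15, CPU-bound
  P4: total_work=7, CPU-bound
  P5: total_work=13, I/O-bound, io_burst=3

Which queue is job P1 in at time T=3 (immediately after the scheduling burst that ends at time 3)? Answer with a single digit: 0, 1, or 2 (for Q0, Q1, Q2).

t=0-3: P1@Q0 runs 3, rem=2, quantum used, demote→Q1. Q0=[P2,P3,P4,P5] Q1=[P1] Q2=[]
t=3-6: P2@Q0 runs 3, rem=3, I/O yield, promote→Q0. Q0=[P3,P4,P5,P2] Q1=[P1] Q2=[]
t=6-9: P3@Q0 runs 3, rem=12, quantum used, demote→Q1. Q0=[P4,P5,P2] Q1=[P1,P3] Q2=[]
t=9-12: P4@Q0 runs 3, rem=4, quantum used, demote→Q1. Q0=[P5,P2] Q1=[P1,P3,P4] Q2=[]
t=12-15: P5@Q0 runs 3, rem=10, I/O yield, promote→Q0. Q0=[P2,P5] Q1=[P1,P3,P4] Q2=[]
t=15-18: P2@Q0 runs 3, rem=0, completes. Q0=[P5] Q1=[P1,P3,P4] Q2=[]
t=18-21: P5@Q0 runs 3, rem=7, I/O yield, promote→Q0. Q0=[P5] Q1=[P1,P3,P4] Q2=[]
t=21-24: P5@Q0 runs 3, rem=4, I/O yield, promote→Q0. Q0=[P5] Q1=[P1,P3,P4] Q2=[]
t=24-27: P5@Q0 runs 3, rem=1, I/O yield, promote→Q0. Q0=[P5] Q1=[P1,P3,P4] Q2=[]
t=27-28: P5@Q0 runs 1, rem=0, completes. Q0=[] Q1=[P1,P3,P4] Q2=[]
t=28-30: P1@Q1 runs 2, rem=0, completes. Q0=[] Q1=[P3,P4] Q2=[]
t=30-34: P3@Q1 runs 4, rem=8, quantum used, demote→Q2. Q0=[] Q1=[P4] Q2=[P3]
t=34-38: P4@Q1 runs 4, rem=0, completes. Q0=[] Q1=[] Q2=[P3]
t=38-46: P3@Q2 runs 8, rem=0, completes. Q0=[] Q1=[] Q2=[]

Answer: 1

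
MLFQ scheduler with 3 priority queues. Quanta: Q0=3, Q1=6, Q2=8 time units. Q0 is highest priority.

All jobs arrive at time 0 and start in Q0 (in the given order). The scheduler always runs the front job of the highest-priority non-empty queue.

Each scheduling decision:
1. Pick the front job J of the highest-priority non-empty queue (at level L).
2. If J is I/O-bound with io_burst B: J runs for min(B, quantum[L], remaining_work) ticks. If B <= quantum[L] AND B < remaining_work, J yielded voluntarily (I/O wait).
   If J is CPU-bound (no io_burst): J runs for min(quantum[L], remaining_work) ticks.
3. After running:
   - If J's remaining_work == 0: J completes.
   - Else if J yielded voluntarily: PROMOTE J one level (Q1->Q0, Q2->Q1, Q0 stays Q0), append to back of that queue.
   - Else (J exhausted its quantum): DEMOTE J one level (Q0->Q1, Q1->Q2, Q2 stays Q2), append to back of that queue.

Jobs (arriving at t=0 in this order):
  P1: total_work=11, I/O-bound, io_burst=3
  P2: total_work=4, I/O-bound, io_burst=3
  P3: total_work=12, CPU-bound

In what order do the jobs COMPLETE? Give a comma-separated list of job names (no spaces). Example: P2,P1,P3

Answer: P2,P1,P3

Derivation:
t=0-3: P1@Q0 runs 3, rem=8, I/O yield, promote→Q0. Q0=[P2,P3,P1] Q1=[] Q2=[]
t=3-6: P2@Q0 runs 3, rem=1, I/O yield, promote→Q0. Q0=[P3,P1,P2] Q1=[] Q2=[]
t=6-9: P3@Q0 runs 3, rem=9, quantum used, demote→Q1. Q0=[P1,P2] Q1=[P3] Q2=[]
t=9-12: P1@Q0 runs 3, rem=5, I/O yield, promote→Q0. Q0=[P2,P1] Q1=[P3] Q2=[]
t=12-13: P2@Q0 runs 1, rem=0, completes. Q0=[P1] Q1=[P3] Q2=[]
t=13-16: P1@Q0 runs 3, rem=2, I/O yield, promote→Q0. Q0=[P1] Q1=[P3] Q2=[]
t=16-18: P1@Q0 runs 2, rem=0, completes. Q0=[] Q1=[P3] Q2=[]
t=18-24: P3@Q1 runs 6, rem=3, quantum used, demote→Q2. Q0=[] Q1=[] Q2=[P3]
t=24-27: P3@Q2 runs 3, rem=0, completes. Q0=[] Q1=[] Q2=[]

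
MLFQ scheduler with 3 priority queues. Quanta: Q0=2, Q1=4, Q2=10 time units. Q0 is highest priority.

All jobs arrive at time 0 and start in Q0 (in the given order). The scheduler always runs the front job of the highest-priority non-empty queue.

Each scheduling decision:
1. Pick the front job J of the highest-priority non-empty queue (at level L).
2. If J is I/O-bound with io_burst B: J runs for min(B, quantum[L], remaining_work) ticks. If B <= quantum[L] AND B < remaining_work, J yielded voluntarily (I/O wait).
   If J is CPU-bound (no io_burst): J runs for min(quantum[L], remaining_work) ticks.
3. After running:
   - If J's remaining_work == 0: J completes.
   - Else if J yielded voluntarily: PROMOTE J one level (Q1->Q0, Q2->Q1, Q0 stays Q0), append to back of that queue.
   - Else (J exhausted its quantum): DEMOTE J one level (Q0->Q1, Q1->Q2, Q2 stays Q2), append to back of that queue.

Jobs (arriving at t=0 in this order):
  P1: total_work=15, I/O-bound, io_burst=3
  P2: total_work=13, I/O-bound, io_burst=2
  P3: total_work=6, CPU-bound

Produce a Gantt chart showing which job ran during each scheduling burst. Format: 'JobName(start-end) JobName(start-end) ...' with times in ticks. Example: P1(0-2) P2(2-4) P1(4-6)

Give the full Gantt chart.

t=0-2: P1@Q0 runs 2, rem=13, quantum used, demote→Q1. Q0=[P2,P3] Q1=[P1] Q2=[]
t=2-4: P2@Q0 runs 2, rem=11, I/O yield, promote→Q0. Q0=[P3,P2] Q1=[P1] Q2=[]
t=4-6: P3@Q0 runs 2, rem=4, quantum used, demote→Q1. Q0=[P2] Q1=[P1,P3] Q2=[]
t=6-8: P2@Q0 runs 2, rem=9, I/O yield, promote→Q0. Q0=[P2] Q1=[P1,P3] Q2=[]
t=8-10: P2@Q0 runs 2, rem=7, I/O yield, promote→Q0. Q0=[P2] Q1=[P1,P3] Q2=[]
t=10-12: P2@Q0 runs 2, rem=5, I/O yield, promote→Q0. Q0=[P2] Q1=[P1,P3] Q2=[]
t=12-14: P2@Q0 runs 2, rem=3, I/O yield, promote→Q0. Q0=[P2] Q1=[P1,P3] Q2=[]
t=14-16: P2@Q0 runs 2, rem=1, I/O yield, promote→Q0. Q0=[P2] Q1=[P1,P3] Q2=[]
t=16-17: P2@Q0 runs 1, rem=0, completes. Q0=[] Q1=[P1,P3] Q2=[]
t=17-20: P1@Q1 runs 3, rem=10, I/O yield, promote→Q0. Q0=[P1] Q1=[P3] Q2=[]
t=20-22: P1@Q0 runs 2, rem=8, quantum used, demote→Q1. Q0=[] Q1=[P3,P1] Q2=[]
t=22-26: P3@Q1 runs 4, rem=0, completes. Q0=[] Q1=[P1] Q2=[]
t=26-29: P1@Q1 runs 3, rem=5, I/O yield, promote→Q0. Q0=[P1] Q1=[] Q2=[]
t=29-31: P1@Q0 runs 2, rem=3, quantum used, demote→Q1. Q0=[] Q1=[P1] Q2=[]
t=31-34: P1@Q1 runs 3, rem=0, completes. Q0=[] Q1=[] Q2=[]

Answer: P1(0-2) P2(2-4) P3(4-6) P2(6-8) P2(8-10) P2(10-12) P2(12-14) P2(14-16) P2(16-17) P1(17-20) P1(20-22) P3(22-26) P1(26-29) P1(29-31) P1(31-34)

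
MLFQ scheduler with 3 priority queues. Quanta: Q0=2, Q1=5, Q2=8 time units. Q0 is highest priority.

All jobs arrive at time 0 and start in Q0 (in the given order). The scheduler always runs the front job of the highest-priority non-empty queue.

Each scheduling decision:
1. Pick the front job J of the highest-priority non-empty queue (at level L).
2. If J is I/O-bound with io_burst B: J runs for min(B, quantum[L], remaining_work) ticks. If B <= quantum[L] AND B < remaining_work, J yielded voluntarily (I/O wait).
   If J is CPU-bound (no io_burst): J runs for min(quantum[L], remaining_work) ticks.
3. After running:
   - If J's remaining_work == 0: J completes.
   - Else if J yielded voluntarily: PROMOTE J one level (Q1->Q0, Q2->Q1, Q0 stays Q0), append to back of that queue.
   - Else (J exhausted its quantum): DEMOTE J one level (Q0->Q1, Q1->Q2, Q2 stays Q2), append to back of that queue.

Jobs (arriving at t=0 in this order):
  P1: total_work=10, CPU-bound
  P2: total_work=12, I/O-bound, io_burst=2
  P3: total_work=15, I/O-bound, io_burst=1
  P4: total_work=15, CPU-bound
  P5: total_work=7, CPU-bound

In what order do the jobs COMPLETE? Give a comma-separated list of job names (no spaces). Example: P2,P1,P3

Answer: P2,P3,P5,P1,P4

Derivation:
t=0-2: P1@Q0 runs 2, rem=8, quantum used, demote→Q1. Q0=[P2,P3,P4,P5] Q1=[P1] Q2=[]
t=2-4: P2@Q0 runs 2, rem=10, I/O yield, promote→Q0. Q0=[P3,P4,P5,P2] Q1=[P1] Q2=[]
t=4-5: P3@Q0 runs 1, rem=14, I/O yield, promote→Q0. Q0=[P4,P5,P2,P3] Q1=[P1] Q2=[]
t=5-7: P4@Q0 runs 2, rem=13, quantum used, demote→Q1. Q0=[P5,P2,P3] Q1=[P1,P4] Q2=[]
t=7-9: P5@Q0 runs 2, rem=5, quantum used, demote→Q1. Q0=[P2,P3] Q1=[P1,P4,P5] Q2=[]
t=9-11: P2@Q0 runs 2, rem=8, I/O yield, promote→Q0. Q0=[P3,P2] Q1=[P1,P4,P5] Q2=[]
t=11-12: P3@Q0 runs 1, rem=13, I/O yield, promote→Q0. Q0=[P2,P3] Q1=[P1,P4,P5] Q2=[]
t=12-14: P2@Q0 runs 2, rem=6, I/O yield, promote→Q0. Q0=[P3,P2] Q1=[P1,P4,P5] Q2=[]
t=14-15: P3@Q0 runs 1, rem=12, I/O yield, promote→Q0. Q0=[P2,P3] Q1=[P1,P4,P5] Q2=[]
t=15-17: P2@Q0 runs 2, rem=4, I/O yield, promote→Q0. Q0=[P3,P2] Q1=[P1,P4,P5] Q2=[]
t=17-18: P3@Q0 runs 1, rem=11, I/O yield, promote→Q0. Q0=[P2,P3] Q1=[P1,P4,P5] Q2=[]
t=18-20: P2@Q0 runs 2, rem=2, I/O yield, promote→Q0. Q0=[P3,P2] Q1=[P1,P4,P5] Q2=[]
t=20-21: P3@Q0 runs 1, rem=10, I/O yield, promote→Q0. Q0=[P2,P3] Q1=[P1,P4,P5] Q2=[]
t=21-23: P2@Q0 runs 2, rem=0, completes. Q0=[P3] Q1=[P1,P4,P5] Q2=[]
t=23-24: P3@Q0 runs 1, rem=9, I/O yield, promote→Q0. Q0=[P3] Q1=[P1,P4,P5] Q2=[]
t=24-25: P3@Q0 runs 1, rem=8, I/O yield, promote→Q0. Q0=[P3] Q1=[P1,P4,P5] Q2=[]
t=25-26: P3@Q0 runs 1, rem=7, I/O yield, promote→Q0. Q0=[P3] Q1=[P1,P4,P5] Q2=[]
t=26-27: P3@Q0 runs 1, rem=6, I/O yield, promote→Q0. Q0=[P3] Q1=[P1,P4,P5] Q2=[]
t=27-28: P3@Q0 runs 1, rem=5, I/O yield, promote→Q0. Q0=[P3] Q1=[P1,P4,P5] Q2=[]
t=28-29: P3@Q0 runs 1, rem=4, I/O yield, promote→Q0. Q0=[P3] Q1=[P1,P4,P5] Q2=[]
t=29-30: P3@Q0 runs 1, rem=3, I/O yield, promote→Q0. Q0=[P3] Q1=[P1,P4,P5] Q2=[]
t=30-31: P3@Q0 runs 1, rem=2, I/O yield, promote→Q0. Q0=[P3] Q1=[P1,P4,P5] Q2=[]
t=31-32: P3@Q0 runs 1, rem=1, I/O yield, promote→Q0. Q0=[P3] Q1=[P1,P4,P5] Q2=[]
t=32-33: P3@Q0 runs 1, rem=0, completes. Q0=[] Q1=[P1,P4,P5] Q2=[]
t=33-38: P1@Q1 runs 5, rem=3, quantum used, demote→Q2. Q0=[] Q1=[P4,P5] Q2=[P1]
t=38-43: P4@Q1 runs 5, rem=8, quantum used, demote→Q2. Q0=[] Q1=[P5] Q2=[P1,P4]
t=43-48: P5@Q1 runs 5, rem=0, completes. Q0=[] Q1=[] Q2=[P1,P4]
t=48-51: P1@Q2 runs 3, rem=0, completes. Q0=[] Q1=[] Q2=[P4]
t=51-59: P4@Q2 runs 8, rem=0, completes. Q0=[] Q1=[] Q2=[]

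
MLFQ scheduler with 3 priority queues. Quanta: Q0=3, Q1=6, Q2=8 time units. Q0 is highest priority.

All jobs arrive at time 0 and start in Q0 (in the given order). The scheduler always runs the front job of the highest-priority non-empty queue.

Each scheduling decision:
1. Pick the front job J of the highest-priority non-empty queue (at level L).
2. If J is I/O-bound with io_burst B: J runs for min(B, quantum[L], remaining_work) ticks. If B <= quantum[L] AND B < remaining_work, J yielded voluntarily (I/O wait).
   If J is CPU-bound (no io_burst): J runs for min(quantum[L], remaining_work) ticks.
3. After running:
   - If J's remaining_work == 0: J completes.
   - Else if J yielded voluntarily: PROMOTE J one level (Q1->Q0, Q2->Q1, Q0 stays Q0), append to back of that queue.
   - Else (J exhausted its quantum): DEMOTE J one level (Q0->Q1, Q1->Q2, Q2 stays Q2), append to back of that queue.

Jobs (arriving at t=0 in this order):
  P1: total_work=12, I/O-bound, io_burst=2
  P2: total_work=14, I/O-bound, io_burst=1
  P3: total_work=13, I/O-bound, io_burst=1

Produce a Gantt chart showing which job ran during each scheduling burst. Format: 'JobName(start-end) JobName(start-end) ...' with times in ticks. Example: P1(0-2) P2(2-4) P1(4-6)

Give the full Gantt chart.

t=0-2: P1@Q0 runs 2, rem=10, I/O yield, promote→Q0. Q0=[P2,P3,P1] Q1=[] Q2=[]
t=2-3: P2@Q0 runs 1, rem=13, I/O yield, promote→Q0. Q0=[P3,P1,P2] Q1=[] Q2=[]
t=3-4: P3@Q0 runs 1, rem=12, I/O yield, promote→Q0. Q0=[P1,P2,P3] Q1=[] Q2=[]
t=4-6: P1@Q0 runs 2, rem=8, I/O yield, promote→Q0. Q0=[P2,P3,P1] Q1=[] Q2=[]
t=6-7: P2@Q0 runs 1, rem=12, I/O yield, promote→Q0. Q0=[P3,P1,P2] Q1=[] Q2=[]
t=7-8: P3@Q0 runs 1, rem=11, I/O yield, promote→Q0. Q0=[P1,P2,P3] Q1=[] Q2=[]
t=8-10: P1@Q0 runs 2, rem=6, I/O yield, promote→Q0. Q0=[P2,P3,P1] Q1=[] Q2=[]
t=10-11: P2@Q0 runs 1, rem=11, I/O yield, promote→Q0. Q0=[P3,P1,P2] Q1=[] Q2=[]
t=11-12: P3@Q0 runs 1, rem=10, I/O yield, promote→Q0. Q0=[P1,P2,P3] Q1=[] Q2=[]
t=12-14: P1@Q0 runs 2, rem=4, I/O yield, promote→Q0. Q0=[P2,P3,P1] Q1=[] Q2=[]
t=14-15: P2@Q0 runs 1, rem=10, I/O yield, promote→Q0. Q0=[P3,P1,P2] Q1=[] Q2=[]
t=15-16: P3@Q0 runs 1, rem=9, I/O yield, promote→Q0. Q0=[P1,P2,P3] Q1=[] Q2=[]
t=16-18: P1@Q0 runs 2, rem=2, I/O yield, promote→Q0. Q0=[P2,P3,P1] Q1=[] Q2=[]
t=18-19: P2@Q0 runs 1, rem=9, I/O yield, promote→Q0. Q0=[P3,P1,P2] Q1=[] Q2=[]
t=19-20: P3@Q0 runs 1, rem=8, I/O yield, promote→Q0. Q0=[P1,P2,P3] Q1=[] Q2=[]
t=20-22: P1@Q0 runs 2, rem=0, completes. Q0=[P2,P3] Q1=[] Q2=[]
t=22-23: P2@Q0 runs 1, rem=8, I/O yield, promote→Q0. Q0=[P3,P2] Q1=[] Q2=[]
t=23-24: P3@Q0 runs 1, rem=7, I/O yield, promote→Q0. Q0=[P2,P3] Q1=[] Q2=[]
t=24-25: P2@Q0 runs 1, rem=7, I/O yield, promote→Q0. Q0=[P3,P2] Q1=[] Q2=[]
t=25-26: P3@Q0 runs 1, rem=6, I/O yield, promote→Q0. Q0=[P2,P3] Q1=[] Q2=[]
t=26-27: P2@Q0 runs 1, rem=6, I/O yield, promote→Q0. Q0=[P3,P2] Q1=[] Q2=[]
t=27-28: P3@Q0 runs 1, rem=5, I/O yield, promote→Q0. Q0=[P2,P3] Q1=[] Q2=[]
t=28-29: P2@Q0 runs 1, rem=5, I/O yield, promote→Q0. Q0=[P3,P2] Q1=[] Q2=[]
t=29-30: P3@Q0 runs 1, rem=4, I/O yield, promote→Q0. Q0=[P2,P3] Q1=[] Q2=[]
t=30-31: P2@Q0 runs 1, rem=4, I/O yield, promote→Q0. Q0=[P3,P2] Q1=[] Q2=[]
t=31-32: P3@Q0 runs 1, rem=3, I/O yield, promote→Q0. Q0=[P2,P3] Q1=[] Q2=[]
t=32-33: P2@Q0 runs 1, rem=3, I/O yield, promote→Q0. Q0=[P3,P2] Q1=[] Q2=[]
t=33-34: P3@Q0 runs 1, rem=2, I/O yield, promote→Q0. Q0=[P2,P3] Q1=[] Q2=[]
t=34-35: P2@Q0 runs 1, rem=2, I/O yield, promote→Q0. Q0=[P3,P2] Q1=[] Q2=[]
t=35-36: P3@Q0 runs 1, rem=1, I/O yield, promote→Q0. Q0=[P2,P3] Q1=[] Q2=[]
t=36-37: P2@Q0 runs 1, rem=1, I/O yield, promote→Q0. Q0=[P3,P2] Q1=[] Q2=[]
t=37-38: P3@Q0 runs 1, rem=0, completes. Q0=[P2] Q1=[] Q2=[]
t=38-39: P2@Q0 runs 1, rem=0, completes. Q0=[] Q1=[] Q2=[]

Answer: P1(0-2) P2(2-3) P3(3-4) P1(4-6) P2(6-7) P3(7-8) P1(8-10) P2(10-11) P3(11-12) P1(12-14) P2(14-15) P3(15-16) P1(16-18) P2(18-19) P3(19-20) P1(20-22) P2(22-23) P3(23-24) P2(24-25) P3(25-26) P2(26-27) P3(27-28) P2(28-29) P3(29-30) P2(30-31) P3(31-32) P2(32-33) P3(33-34) P2(34-35) P3(35-36) P2(36-37) P3(37-38) P2(38-39)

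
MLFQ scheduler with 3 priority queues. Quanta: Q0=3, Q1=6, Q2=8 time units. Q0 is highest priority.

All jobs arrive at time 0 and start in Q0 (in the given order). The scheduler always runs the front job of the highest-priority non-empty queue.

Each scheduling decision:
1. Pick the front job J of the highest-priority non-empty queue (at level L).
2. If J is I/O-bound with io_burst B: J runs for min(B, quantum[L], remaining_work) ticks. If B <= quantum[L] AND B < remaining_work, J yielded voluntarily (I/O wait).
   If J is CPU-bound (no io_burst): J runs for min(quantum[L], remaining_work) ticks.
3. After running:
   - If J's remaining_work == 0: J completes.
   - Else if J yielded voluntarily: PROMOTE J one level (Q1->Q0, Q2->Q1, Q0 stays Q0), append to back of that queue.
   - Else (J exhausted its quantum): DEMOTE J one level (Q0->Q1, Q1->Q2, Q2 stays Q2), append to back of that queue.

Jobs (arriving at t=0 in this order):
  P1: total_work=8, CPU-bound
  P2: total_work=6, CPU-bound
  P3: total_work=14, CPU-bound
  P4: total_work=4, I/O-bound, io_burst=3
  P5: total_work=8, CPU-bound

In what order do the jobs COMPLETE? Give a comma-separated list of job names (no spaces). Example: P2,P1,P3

Answer: P4,P1,P2,P5,P3

Derivation:
t=0-3: P1@Q0 runs 3, rem=5, quantum used, demote→Q1. Q0=[P2,P3,P4,P5] Q1=[P1] Q2=[]
t=3-6: P2@Q0 runs 3, rem=3, quantum used, demote→Q1. Q0=[P3,P4,P5] Q1=[P1,P2] Q2=[]
t=6-9: P3@Q0 runs 3, rem=11, quantum used, demote→Q1. Q0=[P4,P5] Q1=[P1,P2,P3] Q2=[]
t=9-12: P4@Q0 runs 3, rem=1, I/O yield, promote→Q0. Q0=[P5,P4] Q1=[P1,P2,P3] Q2=[]
t=12-15: P5@Q0 runs 3, rem=5, quantum used, demote→Q1. Q0=[P4] Q1=[P1,P2,P3,P5] Q2=[]
t=15-16: P4@Q0 runs 1, rem=0, completes. Q0=[] Q1=[P1,P2,P3,P5] Q2=[]
t=16-21: P1@Q1 runs 5, rem=0, completes. Q0=[] Q1=[P2,P3,P5] Q2=[]
t=21-24: P2@Q1 runs 3, rem=0, completes. Q0=[] Q1=[P3,P5] Q2=[]
t=24-30: P3@Q1 runs 6, rem=5, quantum used, demote→Q2. Q0=[] Q1=[P5] Q2=[P3]
t=30-35: P5@Q1 runs 5, rem=0, completes. Q0=[] Q1=[] Q2=[P3]
t=35-40: P3@Q2 runs 5, rem=0, completes. Q0=[] Q1=[] Q2=[]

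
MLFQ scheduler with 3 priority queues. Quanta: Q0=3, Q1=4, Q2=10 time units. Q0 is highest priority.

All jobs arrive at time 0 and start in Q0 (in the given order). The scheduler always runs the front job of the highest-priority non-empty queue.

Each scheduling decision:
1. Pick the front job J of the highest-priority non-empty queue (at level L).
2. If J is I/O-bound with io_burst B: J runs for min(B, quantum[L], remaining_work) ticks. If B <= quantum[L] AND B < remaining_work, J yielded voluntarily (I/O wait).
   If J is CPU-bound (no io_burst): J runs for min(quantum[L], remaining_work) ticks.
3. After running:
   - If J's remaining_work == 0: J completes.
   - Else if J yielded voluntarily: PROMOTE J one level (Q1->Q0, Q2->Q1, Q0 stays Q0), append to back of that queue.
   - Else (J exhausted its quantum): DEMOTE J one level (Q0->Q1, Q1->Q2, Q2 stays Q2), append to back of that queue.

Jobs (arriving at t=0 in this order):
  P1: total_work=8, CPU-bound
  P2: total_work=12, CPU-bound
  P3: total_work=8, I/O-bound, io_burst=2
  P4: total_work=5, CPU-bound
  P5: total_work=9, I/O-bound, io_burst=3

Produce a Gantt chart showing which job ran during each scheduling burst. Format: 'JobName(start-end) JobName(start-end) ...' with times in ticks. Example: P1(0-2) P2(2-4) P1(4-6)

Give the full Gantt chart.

Answer: P1(0-3) P2(3-6) P3(6-8) P4(8-11) P5(11-14) P3(14-16) P5(16-19) P3(19-21) P5(21-24) P3(24-26) P1(26-30) P2(30-34) P4(34-36) P1(36-37) P2(37-42)

Derivation:
t=0-3: P1@Q0 runs 3, rem=5, quantum used, demote→Q1. Q0=[P2,P3,P4,P5] Q1=[P1] Q2=[]
t=3-6: P2@Q0 runs 3, rem=9, quantum used, demote→Q1. Q0=[P3,P4,P5] Q1=[P1,P2] Q2=[]
t=6-8: P3@Q0 runs 2, rem=6, I/O yield, promote→Q0. Q0=[P4,P5,P3] Q1=[P1,P2] Q2=[]
t=8-11: P4@Q0 runs 3, rem=2, quantum used, demote→Q1. Q0=[P5,P3] Q1=[P1,P2,P4] Q2=[]
t=11-14: P5@Q0 runs 3, rem=6, I/O yield, promote→Q0. Q0=[P3,P5] Q1=[P1,P2,P4] Q2=[]
t=14-16: P3@Q0 runs 2, rem=4, I/O yield, promote→Q0. Q0=[P5,P3] Q1=[P1,P2,P4] Q2=[]
t=16-19: P5@Q0 runs 3, rem=3, I/O yield, promote→Q0. Q0=[P3,P5] Q1=[P1,P2,P4] Q2=[]
t=19-21: P3@Q0 runs 2, rem=2, I/O yield, promote→Q0. Q0=[P5,P3] Q1=[P1,P2,P4] Q2=[]
t=21-24: P5@Q0 runs 3, rem=0, completes. Q0=[P3] Q1=[P1,P2,P4] Q2=[]
t=24-26: P3@Q0 runs 2, rem=0, completes. Q0=[] Q1=[P1,P2,P4] Q2=[]
t=26-30: P1@Q1 runs 4, rem=1, quantum used, demote→Q2. Q0=[] Q1=[P2,P4] Q2=[P1]
t=30-34: P2@Q1 runs 4, rem=5, quantum used, demote→Q2. Q0=[] Q1=[P4] Q2=[P1,P2]
t=34-36: P4@Q1 runs 2, rem=0, completes. Q0=[] Q1=[] Q2=[P1,P2]
t=36-37: P1@Q2 runs 1, rem=0, completes. Q0=[] Q1=[] Q2=[P2]
t=37-42: P2@Q2 runs 5, rem=0, completes. Q0=[] Q1=[] Q2=[]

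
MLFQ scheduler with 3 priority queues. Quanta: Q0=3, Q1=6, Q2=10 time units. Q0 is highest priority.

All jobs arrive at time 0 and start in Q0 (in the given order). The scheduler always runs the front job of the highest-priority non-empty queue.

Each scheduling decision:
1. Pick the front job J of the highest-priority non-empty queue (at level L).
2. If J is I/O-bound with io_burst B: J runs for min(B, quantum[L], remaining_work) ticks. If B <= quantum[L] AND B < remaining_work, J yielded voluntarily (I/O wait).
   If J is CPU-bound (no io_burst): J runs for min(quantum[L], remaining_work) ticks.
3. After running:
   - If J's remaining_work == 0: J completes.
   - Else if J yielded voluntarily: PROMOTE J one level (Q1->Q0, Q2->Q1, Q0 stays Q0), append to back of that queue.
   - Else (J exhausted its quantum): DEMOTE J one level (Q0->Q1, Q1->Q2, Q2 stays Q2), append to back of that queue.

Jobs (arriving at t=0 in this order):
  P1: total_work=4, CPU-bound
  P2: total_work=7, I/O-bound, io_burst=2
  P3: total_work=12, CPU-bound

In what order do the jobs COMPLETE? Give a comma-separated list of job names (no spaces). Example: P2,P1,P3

t=0-3: P1@Q0 runs 3, rem=1, quantum used, demote→Q1. Q0=[P2,P3] Q1=[P1] Q2=[]
t=3-5: P2@Q0 runs 2, rem=5, I/O yield, promote→Q0. Q0=[P3,P2] Q1=[P1] Q2=[]
t=5-8: P3@Q0 runs 3, rem=9, quantum used, demote→Q1. Q0=[P2] Q1=[P1,P3] Q2=[]
t=8-10: P2@Q0 runs 2, rem=3, I/O yield, promote→Q0. Q0=[P2] Q1=[P1,P3] Q2=[]
t=10-12: P2@Q0 runs 2, rem=1, I/O yield, promote→Q0. Q0=[P2] Q1=[P1,P3] Q2=[]
t=12-13: P2@Q0 runs 1, rem=0, completes. Q0=[] Q1=[P1,P3] Q2=[]
t=13-14: P1@Q1 runs 1, rem=0, completes. Q0=[] Q1=[P3] Q2=[]
t=14-20: P3@Q1 runs 6, rem=3, quantum used, demote→Q2. Q0=[] Q1=[] Q2=[P3]
t=20-23: P3@Q2 runs 3, rem=0, completes. Q0=[] Q1=[] Q2=[]

Answer: P2,P1,P3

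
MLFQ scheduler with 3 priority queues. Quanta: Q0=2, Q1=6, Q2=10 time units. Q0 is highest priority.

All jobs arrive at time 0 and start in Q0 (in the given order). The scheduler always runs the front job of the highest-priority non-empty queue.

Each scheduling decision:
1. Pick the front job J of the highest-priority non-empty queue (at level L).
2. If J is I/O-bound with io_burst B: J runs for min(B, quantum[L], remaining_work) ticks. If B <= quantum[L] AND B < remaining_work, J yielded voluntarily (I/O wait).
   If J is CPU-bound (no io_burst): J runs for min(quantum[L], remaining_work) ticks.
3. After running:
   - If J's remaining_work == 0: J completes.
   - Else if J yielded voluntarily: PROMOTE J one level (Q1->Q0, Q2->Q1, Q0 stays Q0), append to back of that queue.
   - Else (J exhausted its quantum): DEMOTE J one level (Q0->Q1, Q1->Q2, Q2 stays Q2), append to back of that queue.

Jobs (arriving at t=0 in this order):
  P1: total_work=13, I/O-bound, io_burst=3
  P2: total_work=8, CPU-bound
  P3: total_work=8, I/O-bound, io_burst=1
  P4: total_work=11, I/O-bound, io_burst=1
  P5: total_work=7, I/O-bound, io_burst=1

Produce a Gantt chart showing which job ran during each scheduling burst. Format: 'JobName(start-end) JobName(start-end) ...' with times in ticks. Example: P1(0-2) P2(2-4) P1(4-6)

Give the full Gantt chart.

t=0-2: P1@Q0 runs 2, rem=11, quantum used, demote→Q1. Q0=[P2,P3,P4,P5] Q1=[P1] Q2=[]
t=2-4: P2@Q0 runs 2, rem=6, quantum used, demote→Q1. Q0=[P3,P4,P5] Q1=[P1,P2] Q2=[]
t=4-5: P3@Q0 runs 1, rem=7, I/O yield, promote→Q0. Q0=[P4,P5,P3] Q1=[P1,P2] Q2=[]
t=5-6: P4@Q0 runs 1, rem=10, I/O yield, promote→Q0. Q0=[P5,P3,P4] Q1=[P1,P2] Q2=[]
t=6-7: P5@Q0 runs 1, rem=6, I/O yield, promote→Q0. Q0=[P3,P4,P5] Q1=[P1,P2] Q2=[]
t=7-8: P3@Q0 runs 1, rem=6, I/O yield, promote→Q0. Q0=[P4,P5,P3] Q1=[P1,P2] Q2=[]
t=8-9: P4@Q0 runs 1, rem=9, I/O yield, promote→Q0. Q0=[P5,P3,P4] Q1=[P1,P2] Q2=[]
t=9-10: P5@Q0 runs 1, rem=5, I/O yield, promote→Q0. Q0=[P3,P4,P5] Q1=[P1,P2] Q2=[]
t=10-11: P3@Q0 runs 1, rem=5, I/O yield, promote→Q0. Q0=[P4,P5,P3] Q1=[P1,P2] Q2=[]
t=11-12: P4@Q0 runs 1, rem=8, I/O yield, promote→Q0. Q0=[P5,P3,P4] Q1=[P1,P2] Q2=[]
t=12-13: P5@Q0 runs 1, rem=4, I/O yield, promote→Q0. Q0=[P3,P4,P5] Q1=[P1,P2] Q2=[]
t=13-14: P3@Q0 runs 1, rem=4, I/O yield, promote→Q0. Q0=[P4,P5,P3] Q1=[P1,P2] Q2=[]
t=14-15: P4@Q0 runs 1, rem=7, I/O yield, promote→Q0. Q0=[P5,P3,P4] Q1=[P1,P2] Q2=[]
t=15-16: P5@Q0 runs 1, rem=3, I/O yield, promote→Q0. Q0=[P3,P4,P5] Q1=[P1,P2] Q2=[]
t=16-17: P3@Q0 runs 1, rem=3, I/O yield, promote→Q0. Q0=[P4,P5,P3] Q1=[P1,P2] Q2=[]
t=17-18: P4@Q0 runs 1, rem=6, I/O yield, promote→Q0. Q0=[P5,P3,P4] Q1=[P1,P2] Q2=[]
t=18-19: P5@Q0 runs 1, rem=2, I/O yield, promote→Q0. Q0=[P3,P4,P5] Q1=[P1,P2] Q2=[]
t=19-20: P3@Q0 runs 1, rem=2, I/O yield, promote→Q0. Q0=[P4,P5,P3] Q1=[P1,P2] Q2=[]
t=20-21: P4@Q0 runs 1, rem=5, I/O yield, promote→Q0. Q0=[P5,P3,P4] Q1=[P1,P2] Q2=[]
t=21-22: P5@Q0 runs 1, rem=1, I/O yield, promote→Q0. Q0=[P3,P4,P5] Q1=[P1,P2] Q2=[]
t=22-23: P3@Q0 runs 1, rem=1, I/O yield, promote→Q0. Q0=[P4,P5,P3] Q1=[P1,P2] Q2=[]
t=23-24: P4@Q0 runs 1, rem=4, I/O yield, promote→Q0. Q0=[P5,P3,P4] Q1=[P1,P2] Q2=[]
t=24-25: P5@Q0 runs 1, rem=0, completes. Q0=[P3,P4] Q1=[P1,P2] Q2=[]
t=25-26: P3@Q0 runs 1, rem=0, completes. Q0=[P4] Q1=[P1,P2] Q2=[]
t=26-27: P4@Q0 runs 1, rem=3, I/O yield, promote→Q0. Q0=[P4] Q1=[P1,P2] Q2=[]
t=27-28: P4@Q0 runs 1, rem=2, I/O yield, promote→Q0. Q0=[P4] Q1=[P1,P2] Q2=[]
t=28-29: P4@Q0 runs 1, rem=1, I/O yield, promote→Q0. Q0=[P4] Q1=[P1,P2] Q2=[]
t=29-30: P4@Q0 runs 1, rem=0, completes. Q0=[] Q1=[P1,P2] Q2=[]
t=30-33: P1@Q1 runs 3, rem=8, I/O yield, promote→Q0. Q0=[P1] Q1=[P2] Q2=[]
t=33-35: P1@Q0 runs 2, rem=6, quantum used, demote→Q1. Q0=[] Q1=[P2,P1] Q2=[]
t=35-41: P2@Q1 runs 6, rem=0, completes. Q0=[] Q1=[P1] Q2=[]
t=41-44: P1@Q1 runs 3, rem=3, I/O yield, promote→Q0. Q0=[P1] Q1=[] Q2=[]
t=44-46: P1@Q0 runs 2, rem=1, quantum used, demote→Q1. Q0=[] Q1=[P1] Q2=[]
t=46-47: P1@Q1 runs 1, rem=0, completes. Q0=[] Q1=[] Q2=[]

Answer: P1(0-2) P2(2-4) P3(4-5) P4(5-6) P5(6-7) P3(7-8) P4(8-9) P5(9-10) P3(10-11) P4(11-12) P5(12-13) P3(13-14) P4(14-15) P5(15-16) P3(16-17) P4(17-18) P5(18-19) P3(19-20) P4(20-21) P5(21-22) P3(22-23) P4(23-24) P5(24-25) P3(25-26) P4(26-27) P4(27-28) P4(28-29) P4(29-30) P1(30-33) P1(33-35) P2(35-41) P1(41-44) P1(44-46) P1(46-47)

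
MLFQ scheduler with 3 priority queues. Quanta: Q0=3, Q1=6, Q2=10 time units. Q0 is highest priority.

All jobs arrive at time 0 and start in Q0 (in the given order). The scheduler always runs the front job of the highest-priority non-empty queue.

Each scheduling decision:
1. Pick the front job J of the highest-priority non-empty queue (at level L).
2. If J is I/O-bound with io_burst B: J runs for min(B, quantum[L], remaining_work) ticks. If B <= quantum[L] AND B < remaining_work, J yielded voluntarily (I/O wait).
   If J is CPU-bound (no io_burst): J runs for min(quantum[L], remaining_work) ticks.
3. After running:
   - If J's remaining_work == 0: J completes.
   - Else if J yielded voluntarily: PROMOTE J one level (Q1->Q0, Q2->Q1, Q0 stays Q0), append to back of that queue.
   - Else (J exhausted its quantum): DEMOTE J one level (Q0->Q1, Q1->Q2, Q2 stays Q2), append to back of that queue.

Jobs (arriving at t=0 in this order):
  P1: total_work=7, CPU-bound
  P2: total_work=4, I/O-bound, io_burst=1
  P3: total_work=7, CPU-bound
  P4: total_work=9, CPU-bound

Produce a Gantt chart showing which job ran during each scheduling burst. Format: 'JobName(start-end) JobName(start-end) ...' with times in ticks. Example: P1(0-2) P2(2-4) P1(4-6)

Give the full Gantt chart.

Answer: P1(0-3) P2(3-4) P3(4-7) P4(7-10) P2(10-11) P2(11-12) P2(12-13) P1(13-17) P3(17-21) P4(21-27)

Derivation:
t=0-3: P1@Q0 runs 3, rem=4, quantum used, demote→Q1. Q0=[P2,P3,P4] Q1=[P1] Q2=[]
t=3-4: P2@Q0 runs 1, rem=3, I/O yield, promote→Q0. Q0=[P3,P4,P2] Q1=[P1] Q2=[]
t=4-7: P3@Q0 runs 3, rem=4, quantum used, demote→Q1. Q0=[P4,P2] Q1=[P1,P3] Q2=[]
t=7-10: P4@Q0 runs 3, rem=6, quantum used, demote→Q1. Q0=[P2] Q1=[P1,P3,P4] Q2=[]
t=10-11: P2@Q0 runs 1, rem=2, I/O yield, promote→Q0. Q0=[P2] Q1=[P1,P3,P4] Q2=[]
t=11-12: P2@Q0 runs 1, rem=1, I/O yield, promote→Q0. Q0=[P2] Q1=[P1,P3,P4] Q2=[]
t=12-13: P2@Q0 runs 1, rem=0, completes. Q0=[] Q1=[P1,P3,P4] Q2=[]
t=13-17: P1@Q1 runs 4, rem=0, completes. Q0=[] Q1=[P3,P4] Q2=[]
t=17-21: P3@Q1 runs 4, rem=0, completes. Q0=[] Q1=[P4] Q2=[]
t=21-27: P4@Q1 runs 6, rem=0, completes. Q0=[] Q1=[] Q2=[]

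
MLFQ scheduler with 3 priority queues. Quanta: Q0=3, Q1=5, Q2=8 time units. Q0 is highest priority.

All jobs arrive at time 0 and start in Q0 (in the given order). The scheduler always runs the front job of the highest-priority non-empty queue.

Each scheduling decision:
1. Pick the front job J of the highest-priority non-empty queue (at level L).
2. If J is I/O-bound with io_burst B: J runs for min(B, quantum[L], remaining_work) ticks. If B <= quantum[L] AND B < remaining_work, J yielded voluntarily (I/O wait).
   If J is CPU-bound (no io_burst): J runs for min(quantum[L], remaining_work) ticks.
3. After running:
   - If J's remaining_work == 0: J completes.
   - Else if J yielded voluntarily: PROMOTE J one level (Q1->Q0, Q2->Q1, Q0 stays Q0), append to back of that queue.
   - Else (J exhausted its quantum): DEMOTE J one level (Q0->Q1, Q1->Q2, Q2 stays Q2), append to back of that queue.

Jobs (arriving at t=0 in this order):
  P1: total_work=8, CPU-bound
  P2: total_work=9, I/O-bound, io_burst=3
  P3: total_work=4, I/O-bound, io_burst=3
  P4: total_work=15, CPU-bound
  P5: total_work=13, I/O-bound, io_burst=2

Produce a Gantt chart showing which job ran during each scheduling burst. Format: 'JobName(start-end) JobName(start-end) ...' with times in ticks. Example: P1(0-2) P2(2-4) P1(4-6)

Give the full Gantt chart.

t=0-3: P1@Q0 runs 3, rem=5, quantum used, demote→Q1. Q0=[P2,P3,P4,P5] Q1=[P1] Q2=[]
t=3-6: P2@Q0 runs 3, rem=6, I/O yield, promote→Q0. Q0=[P3,P4,P5,P2] Q1=[P1] Q2=[]
t=6-9: P3@Q0 runs 3, rem=1, I/O yield, promote→Q0. Q0=[P4,P5,P2,P3] Q1=[P1] Q2=[]
t=9-12: P4@Q0 runs 3, rem=12, quantum used, demote→Q1. Q0=[P5,P2,P3] Q1=[P1,P4] Q2=[]
t=12-14: P5@Q0 runs 2, rem=11, I/O yield, promote→Q0. Q0=[P2,P3,P5] Q1=[P1,P4] Q2=[]
t=14-17: P2@Q0 runs 3, rem=3, I/O yield, promote→Q0. Q0=[P3,P5,P2] Q1=[P1,P4] Q2=[]
t=17-18: P3@Q0 runs 1, rem=0, completes. Q0=[P5,P2] Q1=[P1,P4] Q2=[]
t=18-20: P5@Q0 runs 2, rem=9, I/O yield, promote→Q0. Q0=[P2,P5] Q1=[P1,P4] Q2=[]
t=20-23: P2@Q0 runs 3, rem=0, completes. Q0=[P5] Q1=[P1,P4] Q2=[]
t=23-25: P5@Q0 runs 2, rem=7, I/O yield, promote→Q0. Q0=[P5] Q1=[P1,P4] Q2=[]
t=25-27: P5@Q0 runs 2, rem=5, I/O yield, promote→Q0. Q0=[P5] Q1=[P1,P4] Q2=[]
t=27-29: P5@Q0 runs 2, rem=3, I/O yield, promote→Q0. Q0=[P5] Q1=[P1,P4] Q2=[]
t=29-31: P5@Q0 runs 2, rem=1, I/O yield, promote→Q0. Q0=[P5] Q1=[P1,P4] Q2=[]
t=31-32: P5@Q0 runs 1, rem=0, completes. Q0=[] Q1=[P1,P4] Q2=[]
t=32-37: P1@Q1 runs 5, rem=0, completes. Q0=[] Q1=[P4] Q2=[]
t=37-42: P4@Q1 runs 5, rem=7, quantum used, demote→Q2. Q0=[] Q1=[] Q2=[P4]
t=42-49: P4@Q2 runs 7, rem=0, completes. Q0=[] Q1=[] Q2=[]

Answer: P1(0-3) P2(3-6) P3(6-9) P4(9-12) P5(12-14) P2(14-17) P3(17-18) P5(18-20) P2(20-23) P5(23-25) P5(25-27) P5(27-29) P5(29-31) P5(31-32) P1(32-37) P4(37-42) P4(42-49)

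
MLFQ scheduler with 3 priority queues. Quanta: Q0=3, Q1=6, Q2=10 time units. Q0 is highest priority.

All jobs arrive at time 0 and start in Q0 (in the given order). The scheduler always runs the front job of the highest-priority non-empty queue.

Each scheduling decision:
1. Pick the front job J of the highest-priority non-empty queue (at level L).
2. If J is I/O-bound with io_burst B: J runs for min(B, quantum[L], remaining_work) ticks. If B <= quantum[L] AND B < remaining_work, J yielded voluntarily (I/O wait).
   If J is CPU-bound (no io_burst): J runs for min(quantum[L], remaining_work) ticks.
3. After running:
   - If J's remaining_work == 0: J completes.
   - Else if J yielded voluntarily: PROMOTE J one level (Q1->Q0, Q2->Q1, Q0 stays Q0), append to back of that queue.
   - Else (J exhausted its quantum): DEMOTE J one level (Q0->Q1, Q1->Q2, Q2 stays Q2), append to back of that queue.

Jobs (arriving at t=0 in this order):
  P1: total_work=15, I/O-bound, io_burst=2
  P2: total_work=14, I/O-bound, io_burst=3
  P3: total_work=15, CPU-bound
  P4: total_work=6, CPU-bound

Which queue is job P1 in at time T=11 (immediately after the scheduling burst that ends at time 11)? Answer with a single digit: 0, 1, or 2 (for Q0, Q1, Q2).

t=0-2: P1@Q0 runs 2, rem=13, I/O yield, promote→Q0. Q0=[P2,P3,P4,P1] Q1=[] Q2=[]
t=2-5: P2@Q0 runs 3, rem=11, I/O yield, promote→Q0. Q0=[P3,P4,P1,P2] Q1=[] Q2=[]
t=5-8: P3@Q0 runs 3, rem=12, quantum used, demote→Q1. Q0=[P4,P1,P2] Q1=[P3] Q2=[]
t=8-11: P4@Q0 runs 3, rem=3, quantum used, demote→Q1. Q0=[P1,P2] Q1=[P3,P4] Q2=[]
t=11-13: P1@Q0 runs 2, rem=11, I/O yield, promote→Q0. Q0=[P2,P1] Q1=[P3,P4] Q2=[]
t=13-16: P2@Q0 runs 3, rem=8, I/O yield, promote→Q0. Q0=[P1,P2] Q1=[P3,P4] Q2=[]
t=16-18: P1@Q0 runs 2, rem=9, I/O yield, promote→Q0. Q0=[P2,P1] Q1=[P3,P4] Q2=[]
t=18-21: P2@Q0 runs 3, rem=5, I/O yield, promote→Q0. Q0=[P1,P2] Q1=[P3,P4] Q2=[]
t=21-23: P1@Q0 runs 2, rem=7, I/O yield, promote→Q0. Q0=[P2,P1] Q1=[P3,P4] Q2=[]
t=23-26: P2@Q0 runs 3, rem=2, I/O yield, promote→Q0. Q0=[P1,P2] Q1=[P3,P4] Q2=[]
t=26-28: P1@Q0 runs 2, rem=5, I/O yield, promote→Q0. Q0=[P2,P1] Q1=[P3,P4] Q2=[]
t=28-30: P2@Q0 runs 2, rem=0, completes. Q0=[P1] Q1=[P3,P4] Q2=[]
t=30-32: P1@Q0 runs 2, rem=3, I/O yield, promote→Q0. Q0=[P1] Q1=[P3,P4] Q2=[]
t=32-34: P1@Q0 runs 2, rem=1, I/O yield, promote→Q0. Q0=[P1] Q1=[P3,P4] Q2=[]
t=34-35: P1@Q0 runs 1, rem=0, completes. Q0=[] Q1=[P3,P4] Q2=[]
t=35-41: P3@Q1 runs 6, rem=6, quantum used, demote→Q2. Q0=[] Q1=[P4] Q2=[P3]
t=41-44: P4@Q1 runs 3, rem=0, completes. Q0=[] Q1=[] Q2=[P3]
t=44-50: P3@Q2 runs 6, rem=0, completes. Q0=[] Q1=[] Q2=[]

Answer: 0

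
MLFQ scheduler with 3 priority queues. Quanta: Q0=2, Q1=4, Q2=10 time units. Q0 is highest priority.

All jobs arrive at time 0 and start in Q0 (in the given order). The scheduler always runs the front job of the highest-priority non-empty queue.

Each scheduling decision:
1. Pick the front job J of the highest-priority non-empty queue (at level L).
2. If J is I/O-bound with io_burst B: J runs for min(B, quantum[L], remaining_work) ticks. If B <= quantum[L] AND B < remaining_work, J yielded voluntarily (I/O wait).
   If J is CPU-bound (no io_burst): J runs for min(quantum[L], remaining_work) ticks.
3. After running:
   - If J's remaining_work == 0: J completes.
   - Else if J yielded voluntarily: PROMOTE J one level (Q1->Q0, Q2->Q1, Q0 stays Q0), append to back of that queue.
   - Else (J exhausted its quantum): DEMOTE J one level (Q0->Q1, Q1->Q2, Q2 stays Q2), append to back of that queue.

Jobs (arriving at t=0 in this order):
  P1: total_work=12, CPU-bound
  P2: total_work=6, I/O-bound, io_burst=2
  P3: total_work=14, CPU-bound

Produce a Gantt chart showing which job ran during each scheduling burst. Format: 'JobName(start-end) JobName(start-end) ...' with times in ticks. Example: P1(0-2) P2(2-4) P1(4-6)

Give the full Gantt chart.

t=0-2: P1@Q0 runs 2, rem=10, quantum used, demote→Q1. Q0=[P2,P3] Q1=[P1] Q2=[]
t=2-4: P2@Q0 runs 2, rem=4, I/O yield, promote→Q0. Q0=[P3,P2] Q1=[P1] Q2=[]
t=4-6: P3@Q0 runs 2, rem=12, quantum used, demote→Q1. Q0=[P2] Q1=[P1,P3] Q2=[]
t=6-8: P2@Q0 runs 2, rem=2, I/O yield, promote→Q0. Q0=[P2] Q1=[P1,P3] Q2=[]
t=8-10: P2@Q0 runs 2, rem=0, completes. Q0=[] Q1=[P1,P3] Q2=[]
t=10-14: P1@Q1 runs 4, rem=6, quantum used, demote→Q2. Q0=[] Q1=[P3] Q2=[P1]
t=14-18: P3@Q1 runs 4, rem=8, quantum used, demote→Q2. Q0=[] Q1=[] Q2=[P1,P3]
t=18-24: P1@Q2 runs 6, rem=0, completes. Q0=[] Q1=[] Q2=[P3]
t=24-32: P3@Q2 runs 8, rem=0, completes. Q0=[] Q1=[] Q2=[]

Answer: P1(0-2) P2(2-4) P3(4-6) P2(6-8) P2(8-10) P1(10-14) P3(14-18) P1(18-24) P3(24-32)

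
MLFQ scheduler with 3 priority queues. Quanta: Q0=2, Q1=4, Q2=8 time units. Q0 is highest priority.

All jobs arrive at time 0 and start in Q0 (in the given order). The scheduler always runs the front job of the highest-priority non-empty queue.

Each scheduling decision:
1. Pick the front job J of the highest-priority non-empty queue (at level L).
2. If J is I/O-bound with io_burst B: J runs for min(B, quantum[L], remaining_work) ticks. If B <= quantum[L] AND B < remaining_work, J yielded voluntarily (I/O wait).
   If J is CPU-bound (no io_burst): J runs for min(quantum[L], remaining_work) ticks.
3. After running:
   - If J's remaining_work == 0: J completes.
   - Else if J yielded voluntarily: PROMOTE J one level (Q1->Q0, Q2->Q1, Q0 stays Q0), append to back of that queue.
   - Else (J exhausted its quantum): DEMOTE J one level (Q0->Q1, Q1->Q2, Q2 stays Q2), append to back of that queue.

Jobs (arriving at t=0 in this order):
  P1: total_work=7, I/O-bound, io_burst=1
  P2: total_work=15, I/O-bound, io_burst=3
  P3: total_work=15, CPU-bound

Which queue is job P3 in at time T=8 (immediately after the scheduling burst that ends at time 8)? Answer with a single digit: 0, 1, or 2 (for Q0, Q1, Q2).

Answer: 1

Derivation:
t=0-1: P1@Q0 runs 1, rem=6, I/O yield, promote→Q0. Q0=[P2,P3,P1] Q1=[] Q2=[]
t=1-3: P2@Q0 runs 2, rem=13, quantum used, demote→Q1. Q0=[P3,P1] Q1=[P2] Q2=[]
t=3-5: P3@Q0 runs 2, rem=13, quantum used, demote→Q1. Q0=[P1] Q1=[P2,P3] Q2=[]
t=5-6: P1@Q0 runs 1, rem=5, I/O yield, promote→Q0. Q0=[P1] Q1=[P2,P3] Q2=[]
t=6-7: P1@Q0 runs 1, rem=4, I/O yield, promote→Q0. Q0=[P1] Q1=[P2,P3] Q2=[]
t=7-8: P1@Q0 runs 1, rem=3, I/O yield, promote→Q0. Q0=[P1] Q1=[P2,P3] Q2=[]
t=8-9: P1@Q0 runs 1, rem=2, I/O yield, promote→Q0. Q0=[P1] Q1=[P2,P3] Q2=[]
t=9-10: P1@Q0 runs 1, rem=1, I/O yield, promote→Q0. Q0=[P1] Q1=[P2,P3] Q2=[]
t=10-11: P1@Q0 runs 1, rem=0, completes. Q0=[] Q1=[P2,P3] Q2=[]
t=11-14: P2@Q1 runs 3, rem=10, I/O yield, promote→Q0. Q0=[P2] Q1=[P3] Q2=[]
t=14-16: P2@Q0 runs 2, rem=8, quantum used, demote→Q1. Q0=[] Q1=[P3,P2] Q2=[]
t=16-20: P3@Q1 runs 4, rem=9, quantum used, demote→Q2. Q0=[] Q1=[P2] Q2=[P3]
t=20-23: P2@Q1 runs 3, rem=5, I/O yield, promote→Q0. Q0=[P2] Q1=[] Q2=[P3]
t=23-25: P2@Q0 runs 2, rem=3, quantum used, demote→Q1. Q0=[] Q1=[P2] Q2=[P3]
t=25-28: P2@Q1 runs 3, rem=0, completes. Q0=[] Q1=[] Q2=[P3]
t=28-36: P3@Q2 runs 8, rem=1, quantum used, demote→Q2. Q0=[] Q1=[] Q2=[P3]
t=36-37: P3@Q2 runs 1, rem=0, completes. Q0=[] Q1=[] Q2=[]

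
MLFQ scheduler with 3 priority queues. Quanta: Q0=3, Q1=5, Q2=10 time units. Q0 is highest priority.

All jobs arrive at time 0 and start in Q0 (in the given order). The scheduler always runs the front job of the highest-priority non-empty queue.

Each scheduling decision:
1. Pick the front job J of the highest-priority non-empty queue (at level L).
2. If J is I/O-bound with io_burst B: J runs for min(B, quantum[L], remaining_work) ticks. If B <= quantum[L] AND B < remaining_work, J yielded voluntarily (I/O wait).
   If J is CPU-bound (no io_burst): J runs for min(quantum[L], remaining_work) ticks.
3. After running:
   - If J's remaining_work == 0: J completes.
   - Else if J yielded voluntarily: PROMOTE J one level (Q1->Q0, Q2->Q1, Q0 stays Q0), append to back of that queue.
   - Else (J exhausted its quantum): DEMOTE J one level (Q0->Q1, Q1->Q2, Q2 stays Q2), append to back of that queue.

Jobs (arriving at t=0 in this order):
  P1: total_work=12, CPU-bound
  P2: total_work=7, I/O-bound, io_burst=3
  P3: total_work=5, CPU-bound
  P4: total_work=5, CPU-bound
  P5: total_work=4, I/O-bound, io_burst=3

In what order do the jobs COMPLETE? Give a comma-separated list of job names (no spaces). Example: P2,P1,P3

Answer: P5,P2,P3,P4,P1

Derivation:
t=0-3: P1@Q0 runs 3, rem=9, quantum used, demote→Q1. Q0=[P2,P3,P4,P5] Q1=[P1] Q2=[]
t=3-6: P2@Q0 runs 3, rem=4, I/O yield, promote→Q0. Q0=[P3,P4,P5,P2] Q1=[P1] Q2=[]
t=6-9: P3@Q0 runs 3, rem=2, quantum used, demote→Q1. Q0=[P4,P5,P2] Q1=[P1,P3] Q2=[]
t=9-12: P4@Q0 runs 3, rem=2, quantum used, demote→Q1. Q0=[P5,P2] Q1=[P1,P3,P4] Q2=[]
t=12-15: P5@Q0 runs 3, rem=1, I/O yield, promote→Q0. Q0=[P2,P5] Q1=[P1,P3,P4] Q2=[]
t=15-18: P2@Q0 runs 3, rem=1, I/O yield, promote→Q0. Q0=[P5,P2] Q1=[P1,P3,P4] Q2=[]
t=18-19: P5@Q0 runs 1, rem=0, completes. Q0=[P2] Q1=[P1,P3,P4] Q2=[]
t=19-20: P2@Q0 runs 1, rem=0, completes. Q0=[] Q1=[P1,P3,P4] Q2=[]
t=20-25: P1@Q1 runs 5, rem=4, quantum used, demote→Q2. Q0=[] Q1=[P3,P4] Q2=[P1]
t=25-27: P3@Q1 runs 2, rem=0, completes. Q0=[] Q1=[P4] Q2=[P1]
t=27-29: P4@Q1 runs 2, rem=0, completes. Q0=[] Q1=[] Q2=[P1]
t=29-33: P1@Q2 runs 4, rem=0, completes. Q0=[] Q1=[] Q2=[]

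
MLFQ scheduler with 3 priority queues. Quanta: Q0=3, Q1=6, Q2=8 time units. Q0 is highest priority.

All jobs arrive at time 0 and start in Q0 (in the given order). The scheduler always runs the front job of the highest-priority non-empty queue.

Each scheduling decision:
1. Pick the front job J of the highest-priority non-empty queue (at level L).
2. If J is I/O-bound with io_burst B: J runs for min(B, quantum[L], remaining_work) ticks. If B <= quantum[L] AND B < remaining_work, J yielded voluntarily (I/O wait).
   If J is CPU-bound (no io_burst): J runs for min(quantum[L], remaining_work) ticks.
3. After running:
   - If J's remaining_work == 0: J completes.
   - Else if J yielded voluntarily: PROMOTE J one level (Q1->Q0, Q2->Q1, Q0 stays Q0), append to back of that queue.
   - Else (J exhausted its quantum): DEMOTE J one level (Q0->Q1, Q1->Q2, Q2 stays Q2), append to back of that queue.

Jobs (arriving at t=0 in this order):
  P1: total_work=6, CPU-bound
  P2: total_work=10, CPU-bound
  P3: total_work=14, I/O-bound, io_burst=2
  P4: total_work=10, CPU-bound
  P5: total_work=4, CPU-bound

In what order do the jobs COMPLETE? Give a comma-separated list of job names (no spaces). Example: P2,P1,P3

Answer: P3,P1,P5,P2,P4

Derivation:
t=0-3: P1@Q0 runs 3, rem=3, quantum used, demote→Q1. Q0=[P2,P3,P4,P5] Q1=[P1] Q2=[]
t=3-6: P2@Q0 runs 3, rem=7, quantum used, demote→Q1. Q0=[P3,P4,P5] Q1=[P1,P2] Q2=[]
t=6-8: P3@Q0 runs 2, rem=12, I/O yield, promote→Q0. Q0=[P4,P5,P3] Q1=[P1,P2] Q2=[]
t=8-11: P4@Q0 runs 3, rem=7, quantum used, demote→Q1. Q0=[P5,P3] Q1=[P1,P2,P4] Q2=[]
t=11-14: P5@Q0 runs 3, rem=1, quantum used, demote→Q1. Q0=[P3] Q1=[P1,P2,P4,P5] Q2=[]
t=14-16: P3@Q0 runs 2, rem=10, I/O yield, promote→Q0. Q0=[P3] Q1=[P1,P2,P4,P5] Q2=[]
t=16-18: P3@Q0 runs 2, rem=8, I/O yield, promote→Q0. Q0=[P3] Q1=[P1,P2,P4,P5] Q2=[]
t=18-20: P3@Q0 runs 2, rem=6, I/O yield, promote→Q0. Q0=[P3] Q1=[P1,P2,P4,P5] Q2=[]
t=20-22: P3@Q0 runs 2, rem=4, I/O yield, promote→Q0. Q0=[P3] Q1=[P1,P2,P4,P5] Q2=[]
t=22-24: P3@Q0 runs 2, rem=2, I/O yield, promote→Q0. Q0=[P3] Q1=[P1,P2,P4,P5] Q2=[]
t=24-26: P3@Q0 runs 2, rem=0, completes. Q0=[] Q1=[P1,P2,P4,P5] Q2=[]
t=26-29: P1@Q1 runs 3, rem=0, completes. Q0=[] Q1=[P2,P4,P5] Q2=[]
t=29-35: P2@Q1 runs 6, rem=1, quantum used, demote→Q2. Q0=[] Q1=[P4,P5] Q2=[P2]
t=35-41: P4@Q1 runs 6, rem=1, quantum used, demote→Q2. Q0=[] Q1=[P5] Q2=[P2,P4]
t=41-42: P5@Q1 runs 1, rem=0, completes. Q0=[] Q1=[] Q2=[P2,P4]
t=42-43: P2@Q2 runs 1, rem=0, completes. Q0=[] Q1=[] Q2=[P4]
t=43-44: P4@Q2 runs 1, rem=0, completes. Q0=[] Q1=[] Q2=[]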